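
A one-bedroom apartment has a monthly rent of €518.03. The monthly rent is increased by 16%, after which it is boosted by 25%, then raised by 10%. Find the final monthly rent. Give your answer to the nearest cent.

16% increase: €518.03 × 1.16 = €600.9148.
Apply the 25% increase: €600.9148 × 1.25 = €751.1435.
Apply the 10% increase: €751.1435 × 1.1 = €826.25785 ≈ €826.26.

€826.26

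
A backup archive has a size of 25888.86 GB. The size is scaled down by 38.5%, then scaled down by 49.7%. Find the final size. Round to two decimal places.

Apply the 38.5% decrease: 25888.86 × 0.615 = 15921.6489.
Apply the 49.7% decrease: 15921.6489 × 0.503 = 8008.5893967 ≈ 8008.59.

8008.59 GB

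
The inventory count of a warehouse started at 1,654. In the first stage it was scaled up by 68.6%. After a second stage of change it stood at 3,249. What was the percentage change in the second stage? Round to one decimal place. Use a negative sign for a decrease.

After the first stage: 1,654 × 1.686 = 2788.644.
Second-stage multiplier: 3,249 ÷ 2788.644 ≈ 1.16508.
That is a change of 16.5%.

16.5%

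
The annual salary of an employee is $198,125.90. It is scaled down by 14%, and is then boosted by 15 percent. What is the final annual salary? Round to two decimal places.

Each change multiplies by a factor: 0.86 × 1.15 = 0.989.
$198,125.90 × 0.989 = $195946.5151 ≈ $195,946.52.

$195,946.52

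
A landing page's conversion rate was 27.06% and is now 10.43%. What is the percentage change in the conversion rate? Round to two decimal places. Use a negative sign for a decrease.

-61.46%

The change is 10.43 − 27.06 = -16.63 percentage points.
Relative to the original 27.06%, that is -16.63 ÷ 27.06 ≈ -61.46%.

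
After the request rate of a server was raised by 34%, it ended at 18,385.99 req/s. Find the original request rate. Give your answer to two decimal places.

13,720.89 req/s

The overall multiplier applied was 1.34.
So the original request rate was 18,385.99 ÷ 1.34 ≈ 13,720.89 req/s.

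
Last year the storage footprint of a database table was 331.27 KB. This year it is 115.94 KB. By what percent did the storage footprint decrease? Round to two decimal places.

65.00%

Change: 115.94 − 331.27 = -215.33.
Relative to the original: -215.33 ÷ 331.27 ≈ -65.00%.
So the storage footprint decreased by 65.00%.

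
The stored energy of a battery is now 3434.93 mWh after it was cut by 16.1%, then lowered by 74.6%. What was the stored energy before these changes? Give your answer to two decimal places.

16118.41 mWh

The overall multiplier applied was 0.839 × 0.254 = 0.213106.
So the original stored energy was 3434.93 ÷ 0.213106 ≈ 16118.41 mWh.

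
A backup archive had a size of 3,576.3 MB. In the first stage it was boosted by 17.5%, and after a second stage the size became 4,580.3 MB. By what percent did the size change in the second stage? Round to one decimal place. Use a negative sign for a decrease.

After the first stage: 3,576.3 × 1.175 = 4202.1525.
Second-stage multiplier: 4,580.3 ÷ 4202.1525 ≈ 1.08999.
That is a change of 9.0%.

9.0%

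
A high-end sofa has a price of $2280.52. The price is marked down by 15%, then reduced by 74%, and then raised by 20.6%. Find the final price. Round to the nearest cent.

After the 15% decrease: $2280.52 × 0.85 = $1938.442.
Apply the 74% decrease: $1938.442 × 0.26 = $503.99492.
20.6% increase: $503.99492 × 1.206 = $607.81787352 ≈ $607.82.

$607.82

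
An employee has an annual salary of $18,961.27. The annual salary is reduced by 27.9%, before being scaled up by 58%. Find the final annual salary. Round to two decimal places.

Apply the 27.9% decrease: $18,961.27 × 0.721 = $13671.07567.
Apply the 58% increase: $13671.07567 × 1.58 = $21600.2995586 ≈ $21,600.30.

$21,600.30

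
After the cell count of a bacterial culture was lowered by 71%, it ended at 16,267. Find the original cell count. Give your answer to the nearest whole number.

The overall multiplier applied was 0.29.
So the original cell count was 16,267 ÷ 0.29 ≈ 56,093.

56,093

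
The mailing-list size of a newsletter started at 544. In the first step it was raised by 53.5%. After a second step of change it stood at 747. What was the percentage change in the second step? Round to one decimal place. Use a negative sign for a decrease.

-10.5%

After the first step: 544 × 1.535 = 835.04.
Second-step multiplier: 747 ÷ 835.04 ≈ 0.89457.
That is a change of -10.5%.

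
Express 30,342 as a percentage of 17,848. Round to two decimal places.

30,342 ÷ 17,848 ≈ 170.00%.

170.00%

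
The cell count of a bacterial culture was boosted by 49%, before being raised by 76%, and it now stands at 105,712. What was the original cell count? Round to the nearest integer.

40,311

The overall multiplier applied was 1.49 × 1.76 = 2.6224.
So the original cell count was 105,712 ÷ 2.6224 ≈ 40,311.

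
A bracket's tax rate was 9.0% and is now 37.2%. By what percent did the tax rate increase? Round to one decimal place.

The change is 37.2 − 9.0 = 28.2 percentage points.
Relative to the original 9.0%, that is 28.2 ÷ 9.0 ≈ 313.3%.
So the tax rate rose by 313.3%.

313.3%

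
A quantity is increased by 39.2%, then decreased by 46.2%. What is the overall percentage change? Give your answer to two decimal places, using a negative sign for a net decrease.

-25.11%

A 39.2% increase multiplies by 1.392.
Then a 46.2% decrease: 1.392 × 0.538 = 0.748896.
Overall factor 0.748896, i.e. -25.11%.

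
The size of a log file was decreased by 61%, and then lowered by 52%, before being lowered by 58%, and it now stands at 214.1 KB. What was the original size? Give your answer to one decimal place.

Undoing the 58% decrease: 214.1 ÷ 0.42 ≈ 509.761905.
Undoing the 52% decrease: 509.761905 ÷ 0.48 ≈ 1062.003969.
Undoing the 61% decrease: 1062.003969 ÷ 0.39 ≈ 2,723.1 KB.

2,723.1 KB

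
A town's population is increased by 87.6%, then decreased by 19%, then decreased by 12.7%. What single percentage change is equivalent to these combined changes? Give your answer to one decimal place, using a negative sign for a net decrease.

An 87.6% increase multiplies by 1.876.
Then a 19% decrease: 1.876 × 0.81 = 1.51956.
Then a 12.7% decrease: 1.51956 × 0.873 = 1.32657588.
Overall factor 1.32657588, i.e. 32.7%.

32.7%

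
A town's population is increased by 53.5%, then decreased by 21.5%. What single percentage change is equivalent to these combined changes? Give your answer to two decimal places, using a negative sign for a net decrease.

The combined multiplier is 1.535 × 0.785 = 1.204975.
That corresponds to an increase of 20.50%.

20.50%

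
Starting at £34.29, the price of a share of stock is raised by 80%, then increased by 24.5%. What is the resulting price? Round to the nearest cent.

Each change multiplies by a factor: 1.8 × 1.245 = 2.241.
£34.29 × 2.241 = £76.84389 ≈ £76.84.

£76.84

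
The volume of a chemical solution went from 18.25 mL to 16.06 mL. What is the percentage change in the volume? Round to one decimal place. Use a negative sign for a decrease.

-12.0%

Change: 16.06 − 18.25 = -2.19.
Relative to the original: -2.19 ÷ 18.25 = -12.0%.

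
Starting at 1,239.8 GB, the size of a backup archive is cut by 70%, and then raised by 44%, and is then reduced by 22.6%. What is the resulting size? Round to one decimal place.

Apply the 70% decrease: 1,239.8 × 0.3 = 371.94.
After the 44% increase: 371.94 × 1.44 = 535.5936.
22.6% decrease: 535.5936 × 0.774 = 414.5494464 ≈ 414.5.

414.5 GB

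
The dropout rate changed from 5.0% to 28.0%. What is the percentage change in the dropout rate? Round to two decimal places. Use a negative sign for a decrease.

460.00%

The change is 28.0 − 5.0 = 23.0 percentage points.
Relative to the original 5.0%, that is 23.0 ÷ 5.0 = 460.00%.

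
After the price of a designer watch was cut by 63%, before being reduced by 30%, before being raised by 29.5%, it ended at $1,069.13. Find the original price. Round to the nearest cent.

$3,187.58

Undoing the 29.5% increase: $1,069.13 ÷ 1.295 ≈ $825.583012.
Undoing the 30% decrease: $825.583012 ÷ 0.7 ≈ $1179.404303.
Undoing the 63% decrease: $1179.404303 ÷ 0.37 ≈ $3,187.58.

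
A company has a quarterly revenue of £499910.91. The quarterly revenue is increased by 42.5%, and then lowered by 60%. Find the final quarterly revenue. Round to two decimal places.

After the 42.5% increase: £499910.91 × 1.425 = £712373.04675.
60% decrease: £712373.04675 × 0.4 = £284949.2187 ≈ £284949.22.

£284949.22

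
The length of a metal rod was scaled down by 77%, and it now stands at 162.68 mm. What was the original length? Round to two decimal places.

The overall multiplier applied was 0.23.
So the original length was 162.68 ÷ 0.23 ≈ 707.30 mm.

707.30 mm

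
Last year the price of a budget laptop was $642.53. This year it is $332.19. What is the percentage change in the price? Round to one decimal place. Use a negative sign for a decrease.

Change: $332.19 − $642.53 = -$310.34.
Relative to the original: -$310.34 ÷ $642.53 ≈ -48.3%.

-48.3%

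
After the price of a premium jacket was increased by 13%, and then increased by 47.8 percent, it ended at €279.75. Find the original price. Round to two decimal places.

€167.50

The overall multiplier applied was 1.13 × 1.478 = 1.67014.
So the original price was €279.75 ÷ 1.67014 ≈ €167.50.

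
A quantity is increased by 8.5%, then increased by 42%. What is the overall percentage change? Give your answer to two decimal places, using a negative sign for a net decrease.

An 8.5% increase multiplies by 1.085.
Then a 42% increase: 1.085 × 1.42 = 1.5407.
Overall factor 1.5407, i.e. 54.07%.

54.07%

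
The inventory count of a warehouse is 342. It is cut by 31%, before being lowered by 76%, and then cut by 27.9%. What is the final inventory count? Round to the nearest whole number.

31% decrease: 342 × 0.69 = 235.98.
76% decrease: 235.98 × 0.24 = 56.6352.
Apply the 27.9% decrease: 56.6352 × 0.721 = 40.8339792 ≈ 41.

41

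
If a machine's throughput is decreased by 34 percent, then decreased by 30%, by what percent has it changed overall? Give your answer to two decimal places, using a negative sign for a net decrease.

-53.80%

A 34% decrease multiplies by 0.66.
Then a 30% decrease: 0.66 × 0.7 = 0.462.
Overall factor 0.462, i.e. -53.80%.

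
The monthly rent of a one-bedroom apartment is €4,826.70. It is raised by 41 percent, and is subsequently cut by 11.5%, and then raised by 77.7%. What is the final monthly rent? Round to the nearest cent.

€10,702.87

After the 41% increase: €4,826.70 × 1.41 = €6805.647.
11.5% decrease: €6805.647 × 0.885 = €6022.997595.
77.7% increase: €6022.997595 × 1.777 = €10702.866726315 ≈ €10,702.87.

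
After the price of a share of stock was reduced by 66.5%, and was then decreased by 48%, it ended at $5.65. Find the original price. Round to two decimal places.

$32.43

The overall multiplier applied was 0.335 × 0.52 = 0.1742.
So the original price was $5.65 ÷ 0.1742 ≈ $32.43.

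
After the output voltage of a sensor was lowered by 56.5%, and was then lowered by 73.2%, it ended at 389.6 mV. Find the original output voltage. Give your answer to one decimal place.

Undoing the 73.2% decrease: 389.6 ÷ 0.268 ≈ 1453.731343.
Undoing the 56.5% decrease: 1453.731343 ÷ 0.435 ≈ 3,341.9 mV.

3,341.9 mV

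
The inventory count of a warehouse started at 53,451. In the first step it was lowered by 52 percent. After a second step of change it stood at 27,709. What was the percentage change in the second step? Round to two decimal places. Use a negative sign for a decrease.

After the first step: 53,451 × 0.48 = 25656.48.
Second-step multiplier: 27,709 ÷ 25656.48 ≈ 1.08.
That is a change of 8.00%.

8.00%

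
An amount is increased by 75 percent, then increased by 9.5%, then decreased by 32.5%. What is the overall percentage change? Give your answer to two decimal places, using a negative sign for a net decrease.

The combined multiplier is 1.75 × 1.095 × 0.675 = 1.29346875.
That corresponds to an increase of 29.35%.

29.35%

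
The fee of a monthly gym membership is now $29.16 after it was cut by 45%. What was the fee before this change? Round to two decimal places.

The overall multiplier applied was 0.55.
So the original fee was $29.16 ÷ 0.55 ≈ $53.02.

$53.02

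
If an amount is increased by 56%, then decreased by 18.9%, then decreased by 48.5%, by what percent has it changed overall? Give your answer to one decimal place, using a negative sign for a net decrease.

-34.8%

The combined multiplier is 1.56 × 0.811 × 0.515 = 0.6515574.
That corresponds to a decrease of 34.8%.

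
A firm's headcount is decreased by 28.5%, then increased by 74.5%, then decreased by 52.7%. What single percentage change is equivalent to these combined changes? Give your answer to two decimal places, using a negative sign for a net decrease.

A 28.5% decrease multiplies by 0.715.
Then a 74.5% increase: 0.715 × 1.745 = 1.247675.
Then a 52.7% decrease: 1.247675 × 0.473 = 0.590150275.
Overall factor 0.590150275, i.e. -40.98%.

-40.98%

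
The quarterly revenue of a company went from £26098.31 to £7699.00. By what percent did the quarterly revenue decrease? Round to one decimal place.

Change: £7699.00 − £26098.31 = -£18399.31.
Relative to the original: -£18399.31 ÷ £26098.31 ≈ -70.5%.
So the quarterly revenue decreased by 70.5%.

70.5%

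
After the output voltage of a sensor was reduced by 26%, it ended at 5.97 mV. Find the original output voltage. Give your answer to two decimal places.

8.07 mV

The overall multiplier applied was 0.74.
So the original output voltage was 5.97 ÷ 0.74 ≈ 8.07 mV.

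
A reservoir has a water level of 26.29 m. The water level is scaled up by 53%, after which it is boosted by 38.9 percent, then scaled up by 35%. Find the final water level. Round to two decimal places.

Each change multiplies by a factor: 1.53 × 1.389 × 1.35 = 2.8689795.
26.29 × 2.8689795 = 75.425471055 ≈ 75.43.

75.43 m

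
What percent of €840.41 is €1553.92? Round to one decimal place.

€1553.92 ÷ €840.41 ≈ 184.9%.

184.9%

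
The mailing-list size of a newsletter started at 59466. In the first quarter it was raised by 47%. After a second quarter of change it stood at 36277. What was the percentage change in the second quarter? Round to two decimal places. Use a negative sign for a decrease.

-58.50%

After the first quarter: 59466 × 1.47 = 87415.02.
Second-quarter multiplier: 36277 ÷ 87415.02 ≈ 0.414997.
That is a change of -58.50%.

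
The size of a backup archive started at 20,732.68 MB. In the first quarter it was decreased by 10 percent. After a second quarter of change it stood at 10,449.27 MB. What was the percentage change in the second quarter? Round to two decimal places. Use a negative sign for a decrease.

-44.00%

After the first quarter: 20,732.68 × 0.9 = 18659.412.
Second-quarter multiplier: 10,449.27 ÷ 18659.412 ≈ 0.56.
That is a change of -44.00%.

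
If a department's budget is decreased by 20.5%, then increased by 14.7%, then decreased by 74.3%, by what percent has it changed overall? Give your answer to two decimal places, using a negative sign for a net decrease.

The combined multiplier is 0.795 × 1.147 × 0.257 = 0.234349305.
That corresponds to a decrease of 76.57%.

-76.57%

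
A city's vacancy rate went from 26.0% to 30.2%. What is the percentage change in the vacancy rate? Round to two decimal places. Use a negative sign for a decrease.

16.15%

The change is 30.2 − 26.0 = 4.2 percentage points.
Relative to the original 26.0%, that is 4.2 ÷ 26.0 ≈ 16.15%.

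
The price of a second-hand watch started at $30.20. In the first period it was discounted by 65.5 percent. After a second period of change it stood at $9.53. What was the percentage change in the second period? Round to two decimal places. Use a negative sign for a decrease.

After the first period: $30.20 × 0.345 = $10.419.
Second-period multiplier: $9.53 ÷ $10.419 ≈ 0.914675.
That is a change of -8.53%.

-8.53%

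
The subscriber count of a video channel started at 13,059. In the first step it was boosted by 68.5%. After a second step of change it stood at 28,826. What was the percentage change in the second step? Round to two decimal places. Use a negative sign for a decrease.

After the first step: 13,059 × 1.685 = 22004.415.
Second-step multiplier: 28,826 ÷ 22004.415 ≈ 1.31001.
That is a change of 31.00%.

31.00%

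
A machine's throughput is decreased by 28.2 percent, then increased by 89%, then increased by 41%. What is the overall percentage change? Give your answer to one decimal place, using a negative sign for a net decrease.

A 28.2% decrease multiplies by 0.718.
Then an 89% increase: 0.718 × 1.89 = 1.35702.
Then a 41% increase: 1.35702 × 1.41 = 1.9133982.
Overall factor 1.9133982, i.e. 91.3%.

91.3%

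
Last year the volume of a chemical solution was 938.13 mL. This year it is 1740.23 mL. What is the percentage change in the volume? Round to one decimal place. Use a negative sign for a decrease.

85.5%

Change: 1740.23 − 938.13 = 802.10.
Relative to the original: 802.10 ÷ 938.13 ≈ 85.5%.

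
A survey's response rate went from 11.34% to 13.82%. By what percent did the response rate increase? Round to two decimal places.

The change is 13.82 − 11.34 = 2.48 percentage points.
Relative to the original 11.34%, that is 2.48 ÷ 11.34 ≈ 21.87%.
So the response rate rose by 21.87%.

21.87%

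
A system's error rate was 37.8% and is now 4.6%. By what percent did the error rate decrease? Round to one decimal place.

The change is 4.6 − 37.8 = -33.2 percentage points.
Relative to the original 37.8%, that is -33.2 ÷ 37.8 ≈ -87.8%.
So the error rate fell by 87.8%.

87.8%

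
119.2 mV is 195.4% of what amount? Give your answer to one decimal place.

119.2 mV ÷ 1.954 ≈ 61.0 mV.

61.0 mV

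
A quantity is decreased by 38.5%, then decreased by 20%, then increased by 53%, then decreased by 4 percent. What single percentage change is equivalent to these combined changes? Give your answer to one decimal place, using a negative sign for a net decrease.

A 38.5% decrease multiplies by 0.615.
Then a 20% decrease: 0.615 × 0.8 = 0.492.
Then a 53% increase: 0.492 × 1.53 = 0.75276.
Then a 4% decrease: 0.75276 × 0.96 = 0.7226496.
Overall factor 0.7226496, i.e. -27.7%.

-27.7%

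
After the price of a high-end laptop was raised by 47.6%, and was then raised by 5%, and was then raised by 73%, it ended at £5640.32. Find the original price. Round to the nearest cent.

The overall multiplier applied was 1.476 × 1.05 × 1.73 = 2.681154.
So the original price was £5640.32 ÷ 2.681154 ≈ £2103.69.

£2103.69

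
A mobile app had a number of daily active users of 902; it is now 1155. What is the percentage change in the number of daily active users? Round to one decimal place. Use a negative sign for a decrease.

28.0%

Change: 1155 − 902 = 253.
Relative to the original: 253 ÷ 902 ≈ 28.0%.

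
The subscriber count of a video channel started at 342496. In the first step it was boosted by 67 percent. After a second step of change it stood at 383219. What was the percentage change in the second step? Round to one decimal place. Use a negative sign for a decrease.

-33.0%

After the first step: 342496 × 1.67 = 571968.32.
Second-step multiplier: 383219 ÷ 571968.32 ≈ 0.67.
That is a change of -33.0%.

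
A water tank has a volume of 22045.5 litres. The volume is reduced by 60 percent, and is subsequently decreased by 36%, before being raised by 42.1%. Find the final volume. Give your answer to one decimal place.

Apply the 60% decrease: 22045.5 × 0.4 = 8818.2.
After the 36% decrease: 8818.2 × 0.64 = 5643.648.
Apply the 42.1% increase: 5643.648 × 1.421 = 8019.623808 ≈ 8019.6.

8019.6 litres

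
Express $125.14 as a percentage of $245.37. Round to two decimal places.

$125.14 ÷ $245.37 ≈ 51.00%.

51.00%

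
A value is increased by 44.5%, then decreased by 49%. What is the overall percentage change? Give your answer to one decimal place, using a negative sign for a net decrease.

A 44.5% increase multiplies by 1.445.
Then a 49% decrease: 1.445 × 0.51 = 0.73695.
Overall factor 0.73695, i.e. -26.3%.

-26.3%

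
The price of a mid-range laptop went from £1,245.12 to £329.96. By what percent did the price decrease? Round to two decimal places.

73.50%

Change: £329.96 − £1,245.12 = -£915.16.
Relative to the original: -£915.16 ÷ £1,245.12 ≈ -73.50%.
So the price decreased by 73.50%.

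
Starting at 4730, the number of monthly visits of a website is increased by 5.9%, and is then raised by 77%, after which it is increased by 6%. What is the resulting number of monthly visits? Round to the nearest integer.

9398

Each change multiplies by a factor: 1.059 × 1.77 × 1.06 = 1.9868958.
4730 × 1.9868958 = 9398.017134 ≈ 9398.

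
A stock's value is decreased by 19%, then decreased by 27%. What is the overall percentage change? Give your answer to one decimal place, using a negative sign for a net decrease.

-40.9%

The combined multiplier is 0.81 × 0.73 = 0.5913.
That corresponds to a decrease of 40.9%.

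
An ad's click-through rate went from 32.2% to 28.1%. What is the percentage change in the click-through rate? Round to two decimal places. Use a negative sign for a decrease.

The change is 28.1 − 32.2 = -4.1 percentage points.
Relative to the original 32.2%, that is -4.1 ÷ 32.2 ≈ -12.73%.

-12.73%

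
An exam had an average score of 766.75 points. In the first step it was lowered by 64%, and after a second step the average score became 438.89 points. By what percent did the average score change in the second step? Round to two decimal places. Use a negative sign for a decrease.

59.00%

After the first step: 766.75 × 0.36 = 276.03.
Second-step multiplier: 438.89 ÷ 276.03 ≈ 1.590008.
That is a change of 59.00%.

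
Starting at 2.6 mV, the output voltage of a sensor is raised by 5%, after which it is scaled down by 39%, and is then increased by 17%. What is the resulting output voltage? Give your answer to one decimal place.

Each change multiplies by a factor: 1.05 × 0.61 × 1.17 = 0.749385.
2.6 × 0.749385 = 1.948401 ≈ 1.9.

1.9 mV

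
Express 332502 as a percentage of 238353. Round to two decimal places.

139.50%

332502 ÷ 238353 ≈ 139.50%.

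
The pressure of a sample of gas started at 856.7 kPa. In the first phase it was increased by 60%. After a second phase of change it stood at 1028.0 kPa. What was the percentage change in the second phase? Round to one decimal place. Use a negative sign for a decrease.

After the first phase: 856.7 × 1.6 = 1370.72.
Second-phase multiplier: 1028.0 ÷ 1370.72 ≈ 0.74997.
That is a change of -25.0%.

-25.0%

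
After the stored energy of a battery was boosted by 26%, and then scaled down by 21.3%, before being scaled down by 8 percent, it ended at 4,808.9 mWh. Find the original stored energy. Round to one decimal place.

5,271.2 mWh

The overall multiplier applied was 1.26 × 0.787 × 0.92 = 0.9122904.
So the original stored energy was 4,808.9 ÷ 0.9122904 ≈ 5,271.2 mWh.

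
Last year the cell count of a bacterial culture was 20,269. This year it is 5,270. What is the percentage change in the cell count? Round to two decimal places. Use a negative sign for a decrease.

Change: 5,270 − 20,269 = -14,999.
Relative to the original: -14,999 ÷ 20,269 ≈ -74.00%.

-74.00%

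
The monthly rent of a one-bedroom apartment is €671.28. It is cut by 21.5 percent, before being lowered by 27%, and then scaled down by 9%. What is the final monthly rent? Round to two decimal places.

€350.06

After the 21.5% decrease: €671.28 × 0.785 = €526.9548.
After the 27% decrease: €526.9548 × 0.73 = €384.677004.
Apply the 9% decrease: €384.677004 × 0.91 = €350.05607364 ≈ €350.06.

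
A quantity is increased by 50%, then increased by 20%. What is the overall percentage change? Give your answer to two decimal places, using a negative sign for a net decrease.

The combined multiplier is 1.5 × 1.2 = 1.8.
That corresponds to an increase of 80.00%.

80.00%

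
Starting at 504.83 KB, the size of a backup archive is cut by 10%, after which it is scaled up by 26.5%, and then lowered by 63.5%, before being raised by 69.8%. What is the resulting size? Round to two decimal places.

After the 10% decrease: 504.83 × 0.9 = 454.347.
After the 26.5% increase: 454.347 × 1.265 = 574.748955.
Apply the 63.5% decrease: 574.748955 × 0.365 = 209.783368575.
Apply the 69.8% increase: 209.783368575 × 1.698 = 356.21215984035 ≈ 356.21.

356.21 KB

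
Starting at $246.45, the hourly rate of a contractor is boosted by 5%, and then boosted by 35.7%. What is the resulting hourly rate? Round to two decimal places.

Each change multiplies by a factor: 1.05 × 1.357 = 1.42485.
$246.45 × 1.42485 = $351.1542825 ≈ $351.15.

$351.15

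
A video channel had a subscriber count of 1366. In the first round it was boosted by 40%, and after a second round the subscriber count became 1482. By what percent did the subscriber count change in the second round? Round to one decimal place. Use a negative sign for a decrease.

-22.5%

After the first round: 1366 × 1.4 = 1912.4.
Second-round multiplier: 1482 ÷ 1912.4 ≈ 0.77494.
That is a change of -22.5%.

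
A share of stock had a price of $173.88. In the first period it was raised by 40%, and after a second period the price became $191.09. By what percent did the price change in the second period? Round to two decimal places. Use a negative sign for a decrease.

-21.50%

After the first period: $173.88 × 1.4 = $243.432.
Second-period multiplier: $191.09 ÷ $243.432 ≈ 0.784983.
That is a change of -21.50%.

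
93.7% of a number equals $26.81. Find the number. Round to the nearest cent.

$26.81 ÷ 0.937 ≈ $28.61.

$28.61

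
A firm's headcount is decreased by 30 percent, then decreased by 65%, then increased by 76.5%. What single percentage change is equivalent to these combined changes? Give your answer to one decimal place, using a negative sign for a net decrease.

A 30% decrease multiplies by 0.7.
Then a 65% decrease: 0.7 × 0.35 = 0.245.
Then a 76.5% increase: 0.245 × 1.765 = 0.432425.
Overall factor 0.432425, i.e. -56.8%.

-56.8%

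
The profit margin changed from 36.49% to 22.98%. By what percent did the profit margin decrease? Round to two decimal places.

37.02%

The change is 22.98 − 36.49 = -13.51 percentage points.
Relative to the original 36.49%, that is -13.51 ÷ 36.49 ≈ -37.02%.
So the profit margin fell by 37.02%.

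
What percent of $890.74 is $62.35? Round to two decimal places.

7.00%

$62.35 ÷ $890.74 ≈ 7.00%.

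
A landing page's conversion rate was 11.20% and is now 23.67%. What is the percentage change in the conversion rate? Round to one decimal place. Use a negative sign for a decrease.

The change is 23.67 − 11.20 = 12.47 percentage points.
Relative to the original 11.20%, that is 12.47 ÷ 11.20 ≈ 111.3%.

111.3%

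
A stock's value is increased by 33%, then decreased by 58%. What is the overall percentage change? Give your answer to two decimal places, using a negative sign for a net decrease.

-44.14%

The combined multiplier is 1.33 × 0.42 = 0.5586.
That corresponds to a decrease of 44.14%.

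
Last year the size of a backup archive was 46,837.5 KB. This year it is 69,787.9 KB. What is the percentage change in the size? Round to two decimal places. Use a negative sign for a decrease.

49.00%

Change: 69,787.9 − 46,837.5 = 22,950.4.
Relative to the original: 22,950.4 ÷ 46,837.5 ≈ 49.00%.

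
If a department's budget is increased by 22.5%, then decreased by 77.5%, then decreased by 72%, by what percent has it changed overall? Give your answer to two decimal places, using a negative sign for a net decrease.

The combined multiplier is 1.225 × 0.225 × 0.28 = 0.077175.
That corresponds to a decrease of 92.28%.

-92.28%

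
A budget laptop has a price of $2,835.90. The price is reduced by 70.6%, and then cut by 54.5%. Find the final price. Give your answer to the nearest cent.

After the 70.6% decrease: $2,835.90 × 0.294 = $833.7546.
After the 54.5% decrease: $833.7546 × 0.455 = $379.358343 ≈ $379.36.

$379.36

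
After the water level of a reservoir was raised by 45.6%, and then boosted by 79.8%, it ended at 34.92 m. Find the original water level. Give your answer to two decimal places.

13.34 m

Undoing the 79.8% increase: 34.92 ÷ 1.798 ≈ 19.42158.
Undoing the 45.6% increase: 19.42158 ÷ 1.456 ≈ 13.34 m.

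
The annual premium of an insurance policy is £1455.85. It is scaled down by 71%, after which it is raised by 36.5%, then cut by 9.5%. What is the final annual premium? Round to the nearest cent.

£521.55

Each change multiplies by a factor: 0.29 × 1.365 × 0.905 = 0.35824425.
£1455.85 × 0.35824425 = £521.5498913625 ≈ £521.55.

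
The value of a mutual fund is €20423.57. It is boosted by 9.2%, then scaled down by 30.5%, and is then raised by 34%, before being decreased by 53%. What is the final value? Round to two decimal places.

€9762.07

9.2% increase: €20423.57 × 1.092 = €22302.53844.
Apply the 30.5% decrease: €22302.53844 × 0.695 = €15500.2642158.
After the 34% increase: €15500.2642158 × 1.34 = €20770.354049172.
After the 53% decrease: €20770.354049172 × 0.47 = €9762.06640311084 ≈ €9762.07.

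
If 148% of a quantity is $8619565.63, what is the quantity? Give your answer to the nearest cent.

$8619565.63 ÷ 1.48 ≈ $5824030.83.

$5824030.83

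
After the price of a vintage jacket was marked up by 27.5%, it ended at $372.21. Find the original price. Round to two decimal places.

The overall multiplier applied was 1.275.
So the original price was $372.21 ÷ 1.275 ≈ $291.93.

$291.93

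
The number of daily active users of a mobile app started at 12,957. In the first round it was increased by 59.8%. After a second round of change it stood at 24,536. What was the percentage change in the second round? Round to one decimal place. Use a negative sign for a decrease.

18.5%

After the first round: 12,957 × 1.598 = 20705.286.
Second-round multiplier: 24,536 ÷ 20705.286 ≈ 1.18501.
That is a change of 18.5%.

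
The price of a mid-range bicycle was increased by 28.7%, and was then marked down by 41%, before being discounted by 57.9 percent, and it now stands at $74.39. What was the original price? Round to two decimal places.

Undoing the 57.9% decrease: $74.39 ÷ 0.421 ≈ $176.698337.
Undoing the 41% decrease: $176.698337 ÷ 0.59 ≈ $299.488707.
Undoing the 28.7% increase: $299.488707 ÷ 1.287 ≈ $232.70.

$232.70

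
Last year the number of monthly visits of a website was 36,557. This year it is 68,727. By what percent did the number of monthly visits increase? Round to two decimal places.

Change: 68,727 − 36,557 = 32,170.
Relative to the original: 32,170 ÷ 36,557 ≈ 88.00%.
So the number of monthly visits increased by 88.00%.

88.00%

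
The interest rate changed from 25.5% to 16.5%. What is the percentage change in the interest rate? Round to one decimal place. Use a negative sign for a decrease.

The change is 16.5 − 25.5 = -9.0 percentage points.
Relative to the original 25.5%, that is -9.0 ÷ 25.5 ≈ -35.3%.

-35.3%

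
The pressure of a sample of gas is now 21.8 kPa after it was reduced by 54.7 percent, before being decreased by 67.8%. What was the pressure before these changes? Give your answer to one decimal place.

149.5 kPa

Undoing the 67.8% decrease: 21.8 ÷ 0.322 ≈ 67.701863.
Undoing the 54.7% decrease: 67.701863 ÷ 0.453 ≈ 149.5 kPa.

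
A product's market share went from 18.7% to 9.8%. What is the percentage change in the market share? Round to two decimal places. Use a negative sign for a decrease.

The change is 9.8 − 18.7 = -8.9 percentage points.
Relative to the original 18.7%, that is -8.9 ÷ 18.7 ≈ -47.59%.

-47.59%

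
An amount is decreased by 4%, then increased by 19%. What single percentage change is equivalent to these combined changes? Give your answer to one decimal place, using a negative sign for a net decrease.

A 4% decrease multiplies by 0.96.
Then a 19% increase: 0.96 × 1.19 = 1.1424.
Overall factor 1.1424, i.e. 14.2%.

14.2%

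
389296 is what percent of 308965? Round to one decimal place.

126.0%

389296 ÷ 308965 ≈ 126.0%.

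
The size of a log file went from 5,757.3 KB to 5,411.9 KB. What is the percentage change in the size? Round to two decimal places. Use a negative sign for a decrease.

Change: 5,411.9 − 5,757.3 = -345.4.
Relative to the original: -345.4 ÷ 5,757.3 ≈ -6.00%.

-6.00%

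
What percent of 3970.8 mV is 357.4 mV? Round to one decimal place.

357.4 mV ÷ 3970.8 mV ≈ 9.0%.

9.0%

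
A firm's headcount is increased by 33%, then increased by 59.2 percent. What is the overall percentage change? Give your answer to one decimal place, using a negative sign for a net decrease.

A 33% increase multiplies by 1.33.
Then a 59.2% increase: 1.33 × 1.592 = 2.11736.
Overall factor 2.11736, i.e. 111.7%.

111.7%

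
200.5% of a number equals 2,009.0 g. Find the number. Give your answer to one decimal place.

1,002.0 g

2,009.0 g ÷ 2.005 ≈ 1,002.0 g.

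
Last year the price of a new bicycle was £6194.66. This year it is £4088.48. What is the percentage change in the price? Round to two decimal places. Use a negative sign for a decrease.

Change: £4088.48 − £6194.66 = -£2106.18.
Relative to the original: -£2106.18 ÷ £6194.66 ≈ -34.00%.

-34.00%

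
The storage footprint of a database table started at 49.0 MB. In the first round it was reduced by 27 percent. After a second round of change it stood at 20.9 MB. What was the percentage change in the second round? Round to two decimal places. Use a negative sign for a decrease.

-41.57%

After the first round: 49.0 × 0.73 = 35.77.
Second-round multiplier: 20.9 ÷ 35.77 ≈ 0.584289.
That is a change of -41.57%.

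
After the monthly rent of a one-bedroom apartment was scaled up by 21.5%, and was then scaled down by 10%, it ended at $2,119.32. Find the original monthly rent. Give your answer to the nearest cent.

$1,938.11

Undoing the 10% decrease: $2,119.32 ÷ 0.9 = $2354.8.
Undoing the 21.5% increase: $2354.8 ÷ 1.215 ≈ $1,938.11.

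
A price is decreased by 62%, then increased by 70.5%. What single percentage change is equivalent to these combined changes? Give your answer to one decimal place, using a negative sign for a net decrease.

-35.2%

The combined multiplier is 0.38 × 1.705 = 0.6479.
That corresponds to a decrease of 35.2%.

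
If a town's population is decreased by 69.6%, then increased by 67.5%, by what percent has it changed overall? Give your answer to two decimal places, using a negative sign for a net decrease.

-49.08%

A 69.6% decrease multiplies by 0.304.
Then a 67.5% increase: 0.304 × 1.675 = 0.5092.
Overall factor 0.5092, i.e. -49.08%.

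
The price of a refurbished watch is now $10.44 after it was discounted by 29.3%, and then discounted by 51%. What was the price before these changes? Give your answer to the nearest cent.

The overall multiplier applied was 0.707 × 0.49 = 0.34643.
So the original price was $10.44 ÷ 0.34643 ≈ $30.14.

$30.14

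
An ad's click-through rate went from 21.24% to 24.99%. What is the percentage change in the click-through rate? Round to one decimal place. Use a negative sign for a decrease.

The change is 24.99 − 21.24 = 3.75 percentage points.
Relative to the original 21.24%, that is 3.75 ÷ 21.24 ≈ 17.7%.

17.7%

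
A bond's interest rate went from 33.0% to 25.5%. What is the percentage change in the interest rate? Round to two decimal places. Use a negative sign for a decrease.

-22.73%

The change is 25.5 − 33.0 = -7.5 percentage points.
Relative to the original 33.0%, that is -7.5 ÷ 33.0 ≈ -22.73%.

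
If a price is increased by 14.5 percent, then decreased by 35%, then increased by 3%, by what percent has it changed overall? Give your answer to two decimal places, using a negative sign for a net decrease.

The combined multiplier is 1.145 × 0.65 × 1.03 = 0.7665775.
That corresponds to a decrease of 23.34%.

-23.34%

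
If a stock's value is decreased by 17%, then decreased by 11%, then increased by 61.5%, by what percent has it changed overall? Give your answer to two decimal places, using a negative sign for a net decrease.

The combined multiplier is 0.83 × 0.89 × 1.615 = 1.1930005.
That corresponds to an increase of 19.30%.

19.30%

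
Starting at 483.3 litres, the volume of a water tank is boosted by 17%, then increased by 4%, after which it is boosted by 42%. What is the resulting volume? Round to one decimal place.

Each change multiplies by a factor: 1.17 × 1.04 × 1.42 = 1.727856.
483.3 × 1.727856 = 835.0728048 ≈ 835.1.

835.1 litres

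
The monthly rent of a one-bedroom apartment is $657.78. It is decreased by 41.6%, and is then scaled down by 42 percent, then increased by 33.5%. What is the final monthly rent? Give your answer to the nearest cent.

$297.44

Each change multiplies by a factor: 0.584 × 0.58 × 1.335 = 0.4521912.
$657.78 × 0.4521912 = $297.442327536 ≈ $297.44.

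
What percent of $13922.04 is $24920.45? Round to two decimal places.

$24920.45 ÷ $13922.04 ≈ 179.00%.

179.00%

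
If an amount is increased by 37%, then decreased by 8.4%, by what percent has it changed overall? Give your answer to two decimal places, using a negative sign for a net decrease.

The combined multiplier is 1.37 × 0.916 = 1.25492.
That corresponds to an increase of 25.49%.

25.49%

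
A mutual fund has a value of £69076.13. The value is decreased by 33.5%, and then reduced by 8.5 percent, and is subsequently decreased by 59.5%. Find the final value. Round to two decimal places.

Apply the 33.5% decrease: £69076.13 × 0.665 = £45935.62645.
8.5% decrease: £45935.62645 × 0.915 = £42031.09820175.
59.5% decrease: £42031.09820175 × 0.405 = £17022.59477170875 ≈ £17022.59.

£17022.59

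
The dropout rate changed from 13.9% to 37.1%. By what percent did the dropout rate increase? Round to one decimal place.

166.9%

The change is 37.1 − 13.9 = 23.2 percentage points.
Relative to the original 13.9%, that is 23.2 ÷ 13.9 ≈ 166.9%.
So the dropout rate rose by 166.9%.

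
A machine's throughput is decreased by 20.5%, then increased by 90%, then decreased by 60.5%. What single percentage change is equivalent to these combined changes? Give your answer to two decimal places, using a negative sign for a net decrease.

-40.34%

A 20.5% decrease multiplies by 0.795.
Then a 90% increase: 0.795 × 1.9 = 1.5105.
Then a 60.5% decrease: 1.5105 × 0.395 = 0.5966475.
Overall factor 0.5966475, i.e. -40.34%.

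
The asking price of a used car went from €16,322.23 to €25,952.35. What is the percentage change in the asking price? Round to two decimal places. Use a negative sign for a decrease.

Change: €25,952.35 − €16,322.23 = €9,630.12.
Relative to the original: €9,630.12 ÷ €16,322.23 ≈ 59.00%.

59.00%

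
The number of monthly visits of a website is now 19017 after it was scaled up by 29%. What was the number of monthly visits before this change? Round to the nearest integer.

The overall multiplier applied was 1.29.
So the original number of monthly visits was 19017 ÷ 1.29 ≈ 14742.

14742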